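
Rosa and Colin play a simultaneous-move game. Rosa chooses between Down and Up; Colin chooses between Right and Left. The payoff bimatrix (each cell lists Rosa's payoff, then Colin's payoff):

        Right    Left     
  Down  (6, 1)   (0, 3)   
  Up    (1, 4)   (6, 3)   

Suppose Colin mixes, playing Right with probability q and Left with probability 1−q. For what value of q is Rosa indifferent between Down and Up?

q = 6/11

In a mixed equilibrium Rosa is indifferent between Down and Up; this condition fixes q.
  Rosa's expected payoff from Down: q·6 + (1−q)·0 = 6q
  Rosa's expected payoff from Up: q·1 + (1−q)·6 = -5q + 6
  6q = -5q + 6  ⇒  11q = 6  ⇒  q = 6/11.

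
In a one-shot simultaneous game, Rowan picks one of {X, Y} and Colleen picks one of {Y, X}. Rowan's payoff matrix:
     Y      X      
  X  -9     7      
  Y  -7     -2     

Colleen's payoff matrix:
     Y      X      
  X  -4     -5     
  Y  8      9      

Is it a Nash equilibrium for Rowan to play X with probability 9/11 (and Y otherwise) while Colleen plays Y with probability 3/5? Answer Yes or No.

Given Rowan's mix p = 9/11, Colleen's payoff from Y is -20/11 but from X is -27/11. Colleen strictly prefers Y, so Colleen would not mix.
So the proposed profile is not a Nash equilibrium.

No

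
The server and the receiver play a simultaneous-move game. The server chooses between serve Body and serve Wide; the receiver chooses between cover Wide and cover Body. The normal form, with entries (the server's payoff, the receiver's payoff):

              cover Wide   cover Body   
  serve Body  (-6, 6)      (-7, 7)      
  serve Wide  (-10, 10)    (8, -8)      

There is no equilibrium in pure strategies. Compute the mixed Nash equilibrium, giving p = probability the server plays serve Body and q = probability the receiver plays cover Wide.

In a mixed equilibrium the receiver is indifferent between cover Wide and cover Body; this condition fixes p.
  the receiver's payoff to cover Wide: p·6 + (1−p)·10 = -4p + 10
  the receiver's payoff to cover Body: p·7 + (1−p)·(-8) = 15p - 8
  -4p + 10 = 15p - 8  ⇒  -19p = -18  ⇒  p = 18/19.
The receiver's mix must leave the server indifferent between serve Body and serve Wide.
  the server's payoff from serve Body: q·(-6) + (1−q)·(-7) = q - 7
  the server's payoff from serve Wide: q·(-10) + (1−q)·8 = -18q + 8
  q - 7 = -18q + 8  ⇒  19q = 15  ⇒  q = 15/19.

p = 18/19, q = 15/19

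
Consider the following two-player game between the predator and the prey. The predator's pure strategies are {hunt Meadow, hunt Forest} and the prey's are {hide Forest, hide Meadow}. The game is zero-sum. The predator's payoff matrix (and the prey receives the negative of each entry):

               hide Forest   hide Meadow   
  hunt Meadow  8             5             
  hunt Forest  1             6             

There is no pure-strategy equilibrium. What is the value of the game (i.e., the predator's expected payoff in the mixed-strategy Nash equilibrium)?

v = 43/8

For the predator to be willing to mix, the predator must be indifferent between hunt Meadow and hunt Forest, which pins down the prey's mix.
  the predator's payoff to hunt Meadow: q·8 + (1−q)·5 = 3q + 5
  the predator's payoff to hunt Forest: q·1 + (1−q)·6 = -5q + 6
  3q + 5 = -5q + 6  ⇒  8q = 1  ⇒  q = 1/8.
The value is the predator's expected payoff against this mix (using hunt Meadow): (1/8)·8 + (7/8)·5 = 43/8.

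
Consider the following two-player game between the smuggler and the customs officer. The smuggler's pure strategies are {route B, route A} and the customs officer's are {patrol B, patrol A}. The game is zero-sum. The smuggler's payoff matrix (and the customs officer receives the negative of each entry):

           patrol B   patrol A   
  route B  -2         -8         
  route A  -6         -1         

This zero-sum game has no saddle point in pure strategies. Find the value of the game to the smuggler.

v = -46/11

For the smuggler to be willing to mix, the smuggler must be indifferent between route B and route A, which pins down the customs officer's mix.
  the smuggler's expected payoff from route B: q·(-2) + (1−q)·(-8) = 6q - 8
  the smuggler's expected payoff from route A: q·(-6) + (1−q)·(-1) = -5q - 1
  6q - 8 = -5q - 1  ⇒  11q = 7  ⇒  q = 7/11.
The value is the smuggler's expected payoff against this mix (using route B): (7/11)·(-2) + (4/11)·(-8) = -46/11.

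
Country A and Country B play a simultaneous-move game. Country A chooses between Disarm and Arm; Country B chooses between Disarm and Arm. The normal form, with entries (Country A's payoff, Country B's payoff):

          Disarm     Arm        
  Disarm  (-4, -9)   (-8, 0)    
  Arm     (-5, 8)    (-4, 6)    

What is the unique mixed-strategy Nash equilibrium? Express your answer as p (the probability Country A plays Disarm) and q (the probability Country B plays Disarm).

For Country B to be willing to mix, Country B must be indifferent between Disarm and Arm, which pins down Country A's mix.
  Country B's expected payoff from Disarm: p·(-9) + (1−p)·8 = -17p + 8
  Country B's expected payoff from Arm: p·0 + (1−p)·6 = -6p + 6
  -17p + 8 = -6p + 6  ⇒  -11p = -2  ⇒  p = 2/11.
Set Country A's expected payoff from Disarm equal to that from Arm:
  Country A's expected payoff from Disarm: q·(-4) + (1−q)·(-8) = 4q - 8
  Country A's expected payoff from Arm: q·(-5) + (1−q)·(-4) = -q - 4
  4q - 8 = -q - 4  ⇒  5q = 4  ⇒  q = 4/5.

p = 2/11, q = 4/5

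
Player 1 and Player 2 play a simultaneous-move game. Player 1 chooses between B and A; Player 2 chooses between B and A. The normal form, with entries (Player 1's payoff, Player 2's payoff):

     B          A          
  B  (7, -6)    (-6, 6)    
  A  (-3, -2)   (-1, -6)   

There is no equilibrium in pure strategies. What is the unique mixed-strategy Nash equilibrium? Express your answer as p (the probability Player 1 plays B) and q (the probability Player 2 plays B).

p = 1/4, q = 1/3

Player 1's mix must leave Player 2 indifferent between B and A.
  Player 2's payoff from B: p·(-6) + (1−p)·(-2) = -4p - 2
  Player 2's payoff from A: p·6 + (1−p)·(-6) = 12p - 6
  -4p - 2 = 12p - 6  ⇒  -16p = -4  ⇒  p = 1/4.
For Player 1 to be willing to mix, Player 1 must be indifferent between B and A, which pins down Player 2's mix.
  Player 1's payoff from B: q·7 + (1−q)·(-6) = 13q - 6
  Player 1's payoff from A: q·(-3) + (1−q)·(-1) = -2q - 1
  13q - 6 = -2q - 1  ⇒  15q = 5  ⇒  q = 1/3.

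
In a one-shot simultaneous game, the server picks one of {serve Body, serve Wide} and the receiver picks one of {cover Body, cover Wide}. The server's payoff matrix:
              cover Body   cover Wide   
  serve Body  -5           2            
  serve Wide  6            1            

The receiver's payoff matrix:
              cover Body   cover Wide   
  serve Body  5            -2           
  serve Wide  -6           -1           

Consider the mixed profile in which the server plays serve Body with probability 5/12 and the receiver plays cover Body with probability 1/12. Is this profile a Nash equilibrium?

Yes

Check the receiver's indifference given the server's mix p = 5/12:
  payoff from cover Body = -17/12; payoff from cover Wide = -17/12 — equal.
Check the server's indifference given the receiver's mix q = 1/12:
  payoff from serve Body = 17/12; payoff from serve Wide = 17/12 — equal.
Both players are indifferent, so neither can profitably deviate.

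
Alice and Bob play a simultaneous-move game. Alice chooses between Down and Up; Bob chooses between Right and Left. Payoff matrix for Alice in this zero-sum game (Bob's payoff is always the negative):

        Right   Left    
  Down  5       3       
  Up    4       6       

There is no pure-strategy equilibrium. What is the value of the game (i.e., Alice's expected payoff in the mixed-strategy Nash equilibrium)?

Bob's mix must leave Alice indifferent between Down and Up.
  Alice's expected payoff from Down: q·5 + (1−q)·3 = 2q + 3
  Alice's expected payoff from Up: q·4 + (1−q)·6 = -2q + 6
  2q + 3 = -2q + 6  ⇒  4q = 3  ⇒  q = 3/4.
The value is Alice's expected payoff against this mix (using Down): (3/4)·5 + (1/4)·3 = 9/2.

v = 9/2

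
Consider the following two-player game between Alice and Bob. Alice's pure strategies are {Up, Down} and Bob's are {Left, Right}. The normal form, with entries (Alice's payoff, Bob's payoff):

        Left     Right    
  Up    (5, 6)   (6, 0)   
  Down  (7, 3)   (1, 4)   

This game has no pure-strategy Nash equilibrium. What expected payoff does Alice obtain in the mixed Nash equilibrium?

Bob's mix must leave Alice indifferent between Up and Down.
  Alice's payoff from Up: q·5 + (1−q)·6 = -q + 6
  Alice's payoff from Down: q·7 + (1−q)·1 = 6q + 1
  -q + 6 = 6q + 1  ⇒  -7q = -5  ⇒  q = 5/7.
At equilibrium Alice is indifferent across rows, so Alice's payoff equals the payoff from Up: (5/7)·5 + (2/7)·6 = 37/7.

37/7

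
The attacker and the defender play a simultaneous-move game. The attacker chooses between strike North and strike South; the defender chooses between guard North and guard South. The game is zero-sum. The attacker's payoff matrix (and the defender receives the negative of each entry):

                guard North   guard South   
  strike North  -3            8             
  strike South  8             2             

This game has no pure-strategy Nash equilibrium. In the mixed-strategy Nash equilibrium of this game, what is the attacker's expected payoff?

70/17

In a mixed equilibrium the attacker is indifferent between strike North and strike South; this condition fixes q.
  the attacker's payoff from strike North: q·(-3) + (1−q)·8 = -11q + 8
  the attacker's payoff from strike South: q·8 + (1−q)·2 = 6q + 2
  -11q + 8 = 6q + 2  ⇒  -17q = -6  ⇒  q = 6/17.
At equilibrium the attacker is indifferent across rows, so the attacker's payoff equals the payoff from strike North: (6/17)·(-3) + (11/17)·8 = 70/17.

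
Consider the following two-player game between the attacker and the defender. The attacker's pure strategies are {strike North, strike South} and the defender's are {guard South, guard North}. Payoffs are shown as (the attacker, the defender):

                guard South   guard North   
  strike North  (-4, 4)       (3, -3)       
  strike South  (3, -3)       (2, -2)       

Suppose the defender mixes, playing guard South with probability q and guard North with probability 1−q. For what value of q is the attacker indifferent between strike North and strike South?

q = 1/8

The attacker's indifference between strike North and strike South determines the defender's mixing probability q:
  the attacker's payoff to strike North: q·(-4) + (1−q)·3 = -7q + 3
  the attacker's payoff to strike South: q·3 + (1−q)·2 = q + 2
  -7q + 3 = q + 2  ⇒  -8q = -1  ⇒  q = 1/8.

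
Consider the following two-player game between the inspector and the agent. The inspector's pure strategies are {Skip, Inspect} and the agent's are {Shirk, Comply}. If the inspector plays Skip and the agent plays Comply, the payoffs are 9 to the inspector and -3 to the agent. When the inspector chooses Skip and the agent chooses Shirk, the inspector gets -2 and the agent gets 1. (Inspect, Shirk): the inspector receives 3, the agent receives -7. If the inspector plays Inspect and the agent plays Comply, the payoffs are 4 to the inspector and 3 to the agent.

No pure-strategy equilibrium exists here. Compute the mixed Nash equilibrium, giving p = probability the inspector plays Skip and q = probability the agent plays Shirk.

p = 5/7, q = 1/2

In a mixed equilibrium the agent is indifferent between Shirk and Comply; this condition fixes p.
  the agent's payoff to Shirk: p·1 + (1−p)·(-7) = 8p - 7
  the agent's payoff to Comply: p·(-3) + (1−p)·3 = -6p + 3
  8p - 7 = -6p + 3  ⇒  14p = 10  ⇒  p = 5/7.
Set the inspector's expected payoff from Skip equal to that from Inspect:
  the inspector's payoff from Skip: q·(-2) + (1−q)·9 = -11q + 9
  the inspector's payoff from Inspect: q·3 + (1−q)·4 = -q + 4
  -11q + 9 = -q + 4  ⇒  -10q = -5  ⇒  q = 1/2.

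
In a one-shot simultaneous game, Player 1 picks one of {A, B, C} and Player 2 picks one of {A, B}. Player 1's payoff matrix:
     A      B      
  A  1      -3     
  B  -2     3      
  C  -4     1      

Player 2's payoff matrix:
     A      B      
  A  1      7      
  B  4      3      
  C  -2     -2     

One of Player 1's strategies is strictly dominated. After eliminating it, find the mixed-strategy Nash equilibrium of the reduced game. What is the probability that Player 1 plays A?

p = 1/7

Player 1's strategy C is strictly dominated by B: -2 > -4 and 3 > 1. Eliminate C.
Set Player 2's expected payoff from A equal to that from B:
  Player 2's payoff to A: p·1 + (1−p)·4 = -3p + 4
  Player 2's payoff to B: p·7 + (1−p)·3 = 4p + 3
  -3p + 4 = 4p + 3  ⇒  -7p = -1  ⇒  p = 1/7.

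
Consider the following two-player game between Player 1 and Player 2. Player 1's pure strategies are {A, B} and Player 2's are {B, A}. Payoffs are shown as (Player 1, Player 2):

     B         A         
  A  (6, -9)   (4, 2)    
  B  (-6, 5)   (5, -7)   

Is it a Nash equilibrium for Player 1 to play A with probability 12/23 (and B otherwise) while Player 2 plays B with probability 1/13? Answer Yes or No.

Yes

Check Player 2's indifference given Player 1's mix p = 12/23:
  payoff from B = -53/23; payoff from A = -53/23 — equal.
Check Player 1's indifference given Player 2's mix q = 1/13:
  payoff from A = 54/13; payoff from B = 54/13 — equal.
Both players are indifferent, so neither can profitably deviate.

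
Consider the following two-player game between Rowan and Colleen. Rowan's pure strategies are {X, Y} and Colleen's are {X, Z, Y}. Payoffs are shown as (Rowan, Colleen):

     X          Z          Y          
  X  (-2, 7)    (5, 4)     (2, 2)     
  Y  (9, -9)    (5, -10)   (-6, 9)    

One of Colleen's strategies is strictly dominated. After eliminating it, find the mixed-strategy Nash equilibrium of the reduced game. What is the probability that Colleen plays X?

q = 8/19

Colleen's strategy Z is strictly dominated by X: 7 > 4 and -9 > -10. Eliminate Z.
Set Rowan's expected payoff from X equal to that from Y:
  Rowan's payoff from X: q·(-2) + (1−q)·2 = -4q + 2
  Rowan's payoff from Y: q·9 + (1−q)·(-6) = 15q - 6
  -4q + 2 = 15q - 6  ⇒  -19q = -8  ⇒  q = 8/19.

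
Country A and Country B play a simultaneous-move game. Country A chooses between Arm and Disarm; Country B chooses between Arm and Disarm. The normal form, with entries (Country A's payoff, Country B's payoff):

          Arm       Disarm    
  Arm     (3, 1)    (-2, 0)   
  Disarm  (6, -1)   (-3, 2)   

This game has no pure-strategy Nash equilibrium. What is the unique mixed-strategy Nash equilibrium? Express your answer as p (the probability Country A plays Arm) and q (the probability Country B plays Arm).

p = 3/4, q = 1/4

Set Country B's expected payoff from Arm equal to that from Disarm:
  Country B's payoff to Arm: p·1 + (1−p)·(-1) = 2p - 1
  Country B's payoff to Disarm: p·0 + (1−p)·2 = -2p + 2
  2p - 1 = -2p + 2  ⇒  4p = 3  ⇒  p = 3/4.
For Country A to be willing to mix, Country A must be indifferent between Arm and Disarm, which pins down Country B's mix.
  Country A's payoff from Arm: q·3 + (1−q)·(-2) = 5q - 2
  Country A's payoff from Disarm: q·6 + (1−q)·(-3) = 9q - 3
  5q - 2 = 9q - 3  ⇒  -4q = -1  ⇒  q = 1/4.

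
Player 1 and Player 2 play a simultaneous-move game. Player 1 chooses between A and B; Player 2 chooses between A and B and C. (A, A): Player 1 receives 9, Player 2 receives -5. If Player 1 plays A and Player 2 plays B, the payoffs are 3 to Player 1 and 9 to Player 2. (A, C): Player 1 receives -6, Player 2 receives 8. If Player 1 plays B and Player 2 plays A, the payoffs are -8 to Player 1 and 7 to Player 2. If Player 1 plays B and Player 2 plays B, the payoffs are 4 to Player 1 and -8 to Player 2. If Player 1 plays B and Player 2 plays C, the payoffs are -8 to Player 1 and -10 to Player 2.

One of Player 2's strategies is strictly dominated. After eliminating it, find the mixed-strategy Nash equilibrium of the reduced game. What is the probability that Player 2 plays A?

q = 1/18

Player 2's strategy C is strictly dominated by B: 9 > 8 and -8 > -10. Eliminate C.
Player 2's mix must leave Player 1 indifferent between A and B.
  Player 1's expected payoff from A: q·9 + (1−q)·3 = 6q + 3
  Player 1's expected payoff from B: q·(-8) + (1−q)·4 = -12q + 4
  6q + 3 = -12q + 4  ⇒  18q = 1  ⇒  q = 1/18.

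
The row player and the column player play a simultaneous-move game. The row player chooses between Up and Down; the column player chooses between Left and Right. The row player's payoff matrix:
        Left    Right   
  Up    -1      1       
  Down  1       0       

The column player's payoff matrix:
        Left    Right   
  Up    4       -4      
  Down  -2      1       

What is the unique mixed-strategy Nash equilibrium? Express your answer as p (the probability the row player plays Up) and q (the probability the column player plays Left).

In a mixed equilibrium the column player is indifferent between Left and Right; this condition fixes p.
  the column player's expected payoff from Left: p·4 + (1−p)·(-2) = 6p - 2
  the column player's expected payoff from Right: p·(-4) + (1−p)·1 = -5p + 1
  6p - 2 = -5p + 1  ⇒  11p = 3  ⇒  p = 3/11.
The row player's indifference between Up and Down determines the column player's mixing probability q:
  the row player's payoff to Up: q·(-1) + (1−q)·1 = -2q + 1
  the row player's payoff to Down: q·1 + (1−q)·0 = q
  -2q + 1 = q  ⇒  -3q = -1  ⇒  q = 1/3.

p = 3/11, q = 1/3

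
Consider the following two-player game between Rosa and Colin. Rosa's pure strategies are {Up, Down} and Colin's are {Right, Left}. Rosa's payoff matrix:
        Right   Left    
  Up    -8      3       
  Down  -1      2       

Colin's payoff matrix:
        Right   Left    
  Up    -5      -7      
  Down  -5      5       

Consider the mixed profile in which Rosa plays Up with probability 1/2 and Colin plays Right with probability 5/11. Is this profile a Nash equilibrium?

Given Rosa's mix p = 1/2, Colin's payoff from Right is -5 but from Left is -1. Colin strictly prefers Left, so Colin would not mix.
So the proposed profile is not a Nash equilibrium.

No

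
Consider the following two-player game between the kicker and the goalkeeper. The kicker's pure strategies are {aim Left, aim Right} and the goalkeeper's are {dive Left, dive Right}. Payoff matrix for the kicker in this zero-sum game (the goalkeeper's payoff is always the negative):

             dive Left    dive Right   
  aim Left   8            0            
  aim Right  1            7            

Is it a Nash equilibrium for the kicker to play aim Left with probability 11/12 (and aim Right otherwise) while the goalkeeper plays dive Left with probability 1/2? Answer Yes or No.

Given the kicker's mix p = 11/12, the goalkeeper's payoff from dive Left is -89/12 but from dive Right is -7/12. The goalkeeper strictly prefers dive Right, so the goalkeeper would not mix.
So the proposed profile is not a Nash equilibrium.

No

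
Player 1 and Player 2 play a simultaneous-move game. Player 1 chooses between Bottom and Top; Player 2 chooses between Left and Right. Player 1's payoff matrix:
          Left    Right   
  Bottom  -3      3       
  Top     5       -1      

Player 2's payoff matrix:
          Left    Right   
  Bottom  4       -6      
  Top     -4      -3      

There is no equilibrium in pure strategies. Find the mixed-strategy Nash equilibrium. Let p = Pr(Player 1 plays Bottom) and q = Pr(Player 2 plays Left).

In a mixed equilibrium Player 2 is indifferent between Left and Right; this condition fixes p.
  Player 2's expected payoff from Left: p·4 + (1−p)·(-4) = 8p - 4
  Player 2's expected payoff from Right: p·(-6) + (1−p)·(-3) = -3p - 3
  8p - 4 = -3p - 3  ⇒  11p = 1  ⇒  p = 1/11.
Player 1's indifference between Bottom and Top determines Player 2's mixing probability q:
  Player 1's payoff to Bottom: q·(-3) + (1−q)·3 = -6q + 3
  Player 1's payoff to Top: q·5 + (1−q)·(-1) = 6q - 1
  -6q + 3 = 6q - 1  ⇒  -12q = -4  ⇒  q = 1/3.

p = 1/11, q = 1/3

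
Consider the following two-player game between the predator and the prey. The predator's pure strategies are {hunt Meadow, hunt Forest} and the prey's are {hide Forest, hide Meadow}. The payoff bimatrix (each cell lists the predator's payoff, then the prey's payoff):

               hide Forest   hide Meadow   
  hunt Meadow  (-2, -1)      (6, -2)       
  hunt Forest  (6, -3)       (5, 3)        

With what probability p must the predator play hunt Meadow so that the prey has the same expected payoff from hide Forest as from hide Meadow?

The prey's indifference between hide Forest and hide Meadow determines the predator's mixing probability p:
  the prey's payoff from hide Forest: p·(-1) + (1−p)·(-3) = 2p - 3
  the prey's payoff from hide Meadow: p·(-2) + (1−p)·3 = -5p + 3
  2p - 3 = -5p + 3  ⇒  7p = 6  ⇒  p = 6/7.

p = 6/7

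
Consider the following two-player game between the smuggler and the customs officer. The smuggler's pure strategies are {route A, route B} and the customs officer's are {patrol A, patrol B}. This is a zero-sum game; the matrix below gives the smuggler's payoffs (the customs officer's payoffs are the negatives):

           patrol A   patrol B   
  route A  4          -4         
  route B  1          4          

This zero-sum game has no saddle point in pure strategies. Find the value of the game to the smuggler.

The customs officer's mix must leave the smuggler indifferent between route A and route B.
  the smuggler's expected payoff from route A: q·4 + (1−q)·(-4) = 8q - 4
  the smuggler's expected payoff from route B: q·1 + (1−q)·4 = -3q + 4
  8q - 4 = -3q + 4  ⇒  11q = 8  ⇒  q = 8/11.
The value is the smuggler's expected payoff against this mix (using route A): (8/11)·4 + (3/11)·(-4) = 20/11.

v = 20/11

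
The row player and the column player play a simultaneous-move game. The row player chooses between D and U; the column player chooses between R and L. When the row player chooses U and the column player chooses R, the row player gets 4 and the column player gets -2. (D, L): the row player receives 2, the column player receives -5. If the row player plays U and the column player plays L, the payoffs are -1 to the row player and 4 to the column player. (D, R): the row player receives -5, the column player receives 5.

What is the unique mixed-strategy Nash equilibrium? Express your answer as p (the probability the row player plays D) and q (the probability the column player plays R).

For the column player to be willing to mix, the column player must be indifferent between R and L, which pins down the row player's mix.
  the column player's payoff from R: p·5 + (1−p)·(-2) = 7p - 2
  the column player's payoff from L: p·(-5) + (1−p)·4 = -9p + 4
  7p - 2 = -9p + 4  ⇒  16p = 6  ⇒  p = 3/8.
The column player's mix must leave the row player indifferent between D and U.
  the row player's expected payoff from D: q·(-5) + (1−q)·2 = -7q + 2
  the row player's expected payoff from U: q·4 + (1−q)·(-1) = 5q - 1
  -7q + 2 = 5q - 1  ⇒  -12q = -3  ⇒  q = 1/4.

p = 3/8, q = 1/4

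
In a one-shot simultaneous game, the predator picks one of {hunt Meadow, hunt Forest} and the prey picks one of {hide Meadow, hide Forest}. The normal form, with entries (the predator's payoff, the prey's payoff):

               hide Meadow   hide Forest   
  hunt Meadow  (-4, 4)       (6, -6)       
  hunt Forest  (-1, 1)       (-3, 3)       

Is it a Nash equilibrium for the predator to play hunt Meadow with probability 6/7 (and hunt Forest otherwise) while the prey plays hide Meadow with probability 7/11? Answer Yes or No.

No

Given the predator's mix p = 6/7, the prey's payoff from hide Meadow is 25/7 but from hide Forest is -33/7. The prey strictly prefers hide Meadow, so the prey would not mix.
So the proposed profile is not a Nash equilibrium.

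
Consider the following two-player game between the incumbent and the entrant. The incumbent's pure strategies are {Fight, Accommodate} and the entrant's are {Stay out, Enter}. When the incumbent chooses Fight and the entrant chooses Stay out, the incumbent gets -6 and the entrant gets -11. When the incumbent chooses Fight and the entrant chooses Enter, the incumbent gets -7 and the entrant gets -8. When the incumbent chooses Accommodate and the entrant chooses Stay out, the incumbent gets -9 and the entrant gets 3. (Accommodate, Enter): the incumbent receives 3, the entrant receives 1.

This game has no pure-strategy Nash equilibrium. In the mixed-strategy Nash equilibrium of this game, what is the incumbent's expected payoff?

Set the incumbent's expected payoff from Fight equal to that from Accommodate:
  the incumbent's payoff to Fight: q·(-6) + (1−q)·(-7) = q - 7
  the incumbent's payoff to Accommodate: q·(-9) + (1−q)·3 = -12q + 3
  q - 7 = -12q + 3  ⇒  13q = 10  ⇒  q = 10/13.
At equilibrium the incumbent is indifferent across rows, so the incumbent's payoff equals the payoff from Fight: (10/13)·(-6) + (3/13)·(-7) = -81/13.

-81/13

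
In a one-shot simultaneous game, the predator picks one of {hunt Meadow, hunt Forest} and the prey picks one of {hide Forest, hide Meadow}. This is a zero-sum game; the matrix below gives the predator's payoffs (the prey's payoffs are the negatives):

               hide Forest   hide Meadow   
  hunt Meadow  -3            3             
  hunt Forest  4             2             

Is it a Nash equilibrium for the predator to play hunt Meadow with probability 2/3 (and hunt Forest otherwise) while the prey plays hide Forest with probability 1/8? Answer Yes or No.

Given the predator's mix p = 2/3, the prey's payoff from hide Forest is 2/3 but from hide Meadow is -8/3. The prey strictly prefers hide Forest, so the prey would not mix.
So the proposed profile is not a Nash equilibrium.

No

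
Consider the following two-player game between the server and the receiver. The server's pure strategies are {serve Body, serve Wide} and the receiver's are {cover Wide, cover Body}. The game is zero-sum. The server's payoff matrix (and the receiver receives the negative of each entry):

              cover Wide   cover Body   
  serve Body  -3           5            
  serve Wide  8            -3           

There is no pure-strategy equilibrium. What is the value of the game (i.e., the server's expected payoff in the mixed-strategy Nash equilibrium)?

The server's indifference between serve Body and serve Wide determines the receiver's mixing probability q:
  the server's expected payoff from serve Body: q·(-3) + (1−q)·5 = -8q + 5
  the server's expected payoff from serve Wide: q·8 + (1−q)·(-3) = 11q - 3
  -8q + 5 = 11q - 3  ⇒  -19q = -8  ⇒  q = 8/19.
The value is the server's expected payoff against this mix (using serve Body): (8/19)·(-3) + (11/19)·5 = 31/19.

v = 31/19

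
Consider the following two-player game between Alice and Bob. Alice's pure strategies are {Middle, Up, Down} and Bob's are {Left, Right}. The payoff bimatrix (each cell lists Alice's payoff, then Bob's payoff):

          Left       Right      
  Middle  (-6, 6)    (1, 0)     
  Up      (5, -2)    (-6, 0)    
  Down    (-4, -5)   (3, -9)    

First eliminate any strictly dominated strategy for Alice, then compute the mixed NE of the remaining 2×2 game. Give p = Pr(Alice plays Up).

p = 2/3

Alice's strategy Middle is strictly dominated by Down: -4 > -6 and 3 > 1. Eliminate Middle.
For Bob to be willing to mix, Bob must be indifferent between Left and Right, which pins down Alice's mix.
  Bob's payoff to Left: p·(-2) + (1−p)·(-5) = 3p - 5
  Bob's payoff to Right: p·0 + (1−p)·(-9) = 9p - 9
  3p - 5 = 9p - 9  ⇒  -6p = -4  ⇒  p = 2/3.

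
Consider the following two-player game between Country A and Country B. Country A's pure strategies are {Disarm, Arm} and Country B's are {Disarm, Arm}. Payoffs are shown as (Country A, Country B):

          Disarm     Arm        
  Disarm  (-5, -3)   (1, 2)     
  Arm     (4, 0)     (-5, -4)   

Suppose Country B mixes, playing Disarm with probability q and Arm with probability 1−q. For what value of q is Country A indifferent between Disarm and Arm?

q = 2/5

Country B's mix must leave Country A indifferent between Disarm and Arm.
  Country A's payoff to Disarm: q·(-5) + (1−q)·1 = -6q + 1
  Country A's payoff to Arm: q·4 + (1−q)·(-5) = 9q - 5
  -6q + 1 = 9q - 5  ⇒  -15q = -6  ⇒  q = 2/5.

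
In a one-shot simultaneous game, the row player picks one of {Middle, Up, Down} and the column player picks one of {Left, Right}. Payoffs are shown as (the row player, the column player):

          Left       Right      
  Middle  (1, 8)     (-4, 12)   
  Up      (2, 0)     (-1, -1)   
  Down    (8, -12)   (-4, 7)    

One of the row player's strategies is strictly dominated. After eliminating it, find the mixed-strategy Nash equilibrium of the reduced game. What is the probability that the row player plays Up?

p = 19/20

The row player's strategy Middle is strictly dominated by Up: 2 > 1 and -1 > -4. Eliminate Middle.
The row player's mix must leave the column player indifferent between Left and Right.
  the column player's payoff from Left: p·0 + (1−p)·(-12) = 12p - 12
  the column player's payoff from Right: p·(-1) + (1−p)·7 = -8p + 7
  12p - 12 = -8p + 7  ⇒  20p = 19  ⇒  p = 19/20.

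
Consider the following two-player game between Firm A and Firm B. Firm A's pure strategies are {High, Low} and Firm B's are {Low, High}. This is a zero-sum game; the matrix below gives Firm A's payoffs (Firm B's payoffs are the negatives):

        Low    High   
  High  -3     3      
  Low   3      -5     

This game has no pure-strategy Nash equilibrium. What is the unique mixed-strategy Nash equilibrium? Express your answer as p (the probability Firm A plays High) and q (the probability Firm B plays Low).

For Firm B to be willing to mix, Firm B must be indifferent between Low and High, which pins down Firm A's mix.
  Firm B's payoff from Low: p·3 + (1−p)·(-3) = 6p - 3
  Firm B's payoff from High: p·(-3) + (1−p)·5 = -8p + 5
  6p - 3 = -8p + 5  ⇒  14p = 8  ⇒  p = 4/7.
Firm A's indifference between High and Low determines Firm B's mixing probability q:
  Firm A's expected payoff from High: q·(-3) + (1−q)·3 = -6q + 3
  Firm A's expected payoff from Low: q·3 + (1−q)·(-5) = 8q - 5
  -6q + 3 = 8q - 5  ⇒  -14q = -8  ⇒  q = 4/7.

p = 4/7, q = 4/7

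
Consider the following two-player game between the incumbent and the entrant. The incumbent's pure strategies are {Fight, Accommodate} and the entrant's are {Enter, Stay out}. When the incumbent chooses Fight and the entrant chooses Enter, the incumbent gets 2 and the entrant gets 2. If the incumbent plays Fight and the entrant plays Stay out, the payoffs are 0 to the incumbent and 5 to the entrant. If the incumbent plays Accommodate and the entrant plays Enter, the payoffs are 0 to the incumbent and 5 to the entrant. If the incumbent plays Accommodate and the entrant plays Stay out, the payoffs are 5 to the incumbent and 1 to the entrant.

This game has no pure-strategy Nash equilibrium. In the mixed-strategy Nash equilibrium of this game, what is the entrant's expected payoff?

23/7

Set the entrant's expected payoff from Enter equal to that from Stay out:
  the entrant's payoff to Enter: p·2 + (1−p)·5 = -3p + 5
  the entrant's payoff to Stay out: p·5 + (1−p)·1 = 4p + 1
  -3p + 5 = 4p + 1  ⇒  -7p = -4  ⇒  p = 4/7.
At equilibrium the entrant is indifferent across columns, so the entrant's payoff equals the payoff from Enter: (4/7)·2 + (3/7)·5 = 23/7.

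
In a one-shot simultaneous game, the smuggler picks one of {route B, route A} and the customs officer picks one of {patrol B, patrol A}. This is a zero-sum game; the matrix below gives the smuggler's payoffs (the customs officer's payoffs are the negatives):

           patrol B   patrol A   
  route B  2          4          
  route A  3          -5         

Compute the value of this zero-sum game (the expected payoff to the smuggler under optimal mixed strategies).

v = 11/5

The customs officer's mix must leave the smuggler indifferent between route B and route A.
  the smuggler's expected payoff from route B: q·2 + (1−q)·4 = -2q + 4
  the smuggler's expected payoff from route A: q·3 + (1−q)·(-5) = 8q - 5
  -2q + 4 = 8q - 5  ⇒  -10q = -9  ⇒  q = 9/10.
The value is the smuggler's expected payoff against this mix (using route B): (9/10)·2 + (1/10)·4 = 11/5.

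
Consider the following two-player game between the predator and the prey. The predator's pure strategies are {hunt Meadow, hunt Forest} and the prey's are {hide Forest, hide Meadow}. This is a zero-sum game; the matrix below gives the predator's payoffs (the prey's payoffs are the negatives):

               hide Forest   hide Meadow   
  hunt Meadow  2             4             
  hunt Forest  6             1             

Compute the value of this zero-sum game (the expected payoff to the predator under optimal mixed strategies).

In a mixed equilibrium the predator is indifferent between hunt Meadow and hunt Forest; this condition fixes q.
  the predator's payoff from hunt Meadow: q·2 + (1−q)·4 = -2q + 4
  the predator's payoff from hunt Forest: q·6 + (1−q)·1 = 5q + 1
  -2q + 4 = 5q + 1  ⇒  -7q = -3  ⇒  q = 3/7.
The value is the predator's expected payoff against this mix (using hunt Meadow): (3/7)·2 + (4/7)·4 = 22/7.

v = 22/7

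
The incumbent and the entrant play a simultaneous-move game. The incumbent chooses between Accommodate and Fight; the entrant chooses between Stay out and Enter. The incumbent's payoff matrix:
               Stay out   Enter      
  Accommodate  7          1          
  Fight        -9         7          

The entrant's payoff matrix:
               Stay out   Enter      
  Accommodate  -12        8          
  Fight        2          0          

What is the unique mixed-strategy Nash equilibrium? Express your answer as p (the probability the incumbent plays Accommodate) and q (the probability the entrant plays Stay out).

p = 1/11, q = 3/11

The entrant's indifference between Stay out and Enter determines the incumbent's mixing probability p:
  the entrant's payoff from Stay out: p·(-12) + (1−p)·2 = -14p + 2
  the entrant's payoff from Enter: p·8 + (1−p)·0 = 8p
  -14p + 2 = 8p  ⇒  -22p = -2  ⇒  p = 1/11.
Set the incumbent's expected payoff from Accommodate equal to that from Fight:
  the incumbent's payoff from Accommodate: q·7 + (1−q)·1 = 6q + 1
  the incumbent's payoff from Fight: q·(-9) + (1−q)·7 = -16q + 7
  6q + 1 = -16q + 7  ⇒  22q = 6  ⇒  q = 3/11.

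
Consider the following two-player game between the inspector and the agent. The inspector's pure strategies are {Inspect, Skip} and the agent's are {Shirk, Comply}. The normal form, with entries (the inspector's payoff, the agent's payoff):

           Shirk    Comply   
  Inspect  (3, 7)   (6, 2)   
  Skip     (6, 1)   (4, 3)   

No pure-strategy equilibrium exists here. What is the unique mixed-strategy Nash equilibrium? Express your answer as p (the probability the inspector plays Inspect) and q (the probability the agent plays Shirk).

The inspector's mix must leave the agent indifferent between Shirk and Comply.
  the agent's payoff to Shirk: p·7 + (1−p)·1 = 6p + 1
  the agent's payoff to Comply: p·2 + (1−p)·3 = -p + 3
  6p + 1 = -p + 3  ⇒  7p = 2  ⇒  p = 2/7.
For the inspector to be willing to mix, the inspector must be indifferent between Inspect and Skip, which pins down the agent's mix.
  the inspector's expected payoff from Inspect: q·3 + (1−q)·6 = -3q + 6
  the inspector's expected payoff from Skip: q·6 + (1−q)·4 = 2q + 4
  -3q + 6 = 2q + 4  ⇒  -5q = -2  ⇒  q = 2/5.

p = 2/7, q = 2/5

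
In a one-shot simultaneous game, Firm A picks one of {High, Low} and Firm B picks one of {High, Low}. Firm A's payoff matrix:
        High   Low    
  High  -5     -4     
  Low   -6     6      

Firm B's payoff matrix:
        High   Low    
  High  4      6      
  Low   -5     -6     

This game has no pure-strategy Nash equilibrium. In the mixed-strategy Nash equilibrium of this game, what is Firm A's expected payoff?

For Firm A to be willing to mix, Firm A must be indifferent between High and Low, which pins down Firm B's mix.
  Firm A's expected payoff from High: q·(-5) + (1−q)·(-4) = -q - 4
  Firm A's expected payoff from Low: q·(-6) + (1−q)·6 = -12q + 6
  -q - 4 = -12q + 6  ⇒  11q = 10  ⇒  q = 10/11.
At equilibrium Firm A is indifferent across rows, so Firm A's payoff equals the payoff from High: (10/11)·(-5) + (1/11)·(-4) = -54/11.

-54/11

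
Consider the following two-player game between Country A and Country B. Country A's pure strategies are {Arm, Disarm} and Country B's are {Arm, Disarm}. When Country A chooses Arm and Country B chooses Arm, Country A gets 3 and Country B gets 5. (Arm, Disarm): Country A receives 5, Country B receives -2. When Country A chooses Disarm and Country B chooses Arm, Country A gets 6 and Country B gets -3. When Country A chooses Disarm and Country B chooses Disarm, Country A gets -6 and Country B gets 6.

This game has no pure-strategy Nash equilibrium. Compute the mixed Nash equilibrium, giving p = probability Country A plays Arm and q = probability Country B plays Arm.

Set Country B's expected payoff from Arm equal to that from Disarm:
  Country B's expected payoff from Arm: p·5 + (1−p)·(-3) = 8p - 3
  Country B's expected payoff from Disarm: p·(-2) + (1−p)·6 = -8p + 6
  8p - 3 = -8p + 6  ⇒  16p = 9  ⇒  p = 9/16.
For Country A to be willing to mix, Country A must be indifferent between Arm and Disarm, which pins down Country B's mix.
  Country A's payoff from Arm: q·3 + (1−q)·5 = -2q + 5
  Country A's payoff from Disarm: q·6 + (1−q)·(-6) = 12q - 6
  -2q + 5 = 12q - 6  ⇒  -14q = -11  ⇒  q = 11/14.

p = 9/16, q = 11/14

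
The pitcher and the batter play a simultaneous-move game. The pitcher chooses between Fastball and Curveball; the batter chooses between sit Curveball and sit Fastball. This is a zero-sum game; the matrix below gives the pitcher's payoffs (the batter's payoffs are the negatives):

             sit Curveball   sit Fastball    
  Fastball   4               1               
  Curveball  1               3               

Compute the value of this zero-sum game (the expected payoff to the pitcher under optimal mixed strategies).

v = 11/5

In a mixed equilibrium the pitcher is indifferent between Fastball and Curveball; this condition fixes q.
  the pitcher's payoff to Fastball: q·4 + (1−q)·1 = 3q + 1
  the pitcher's payoff to Curveball: q·1 + (1−q)·3 = -2q + 3
  3q + 1 = -2q + 3  ⇒  5q = 2  ⇒  q = 2/5.
The value is the pitcher's expected payoff against this mix (using Fastball): (2/5)·4 + (3/5)·1 = 11/5.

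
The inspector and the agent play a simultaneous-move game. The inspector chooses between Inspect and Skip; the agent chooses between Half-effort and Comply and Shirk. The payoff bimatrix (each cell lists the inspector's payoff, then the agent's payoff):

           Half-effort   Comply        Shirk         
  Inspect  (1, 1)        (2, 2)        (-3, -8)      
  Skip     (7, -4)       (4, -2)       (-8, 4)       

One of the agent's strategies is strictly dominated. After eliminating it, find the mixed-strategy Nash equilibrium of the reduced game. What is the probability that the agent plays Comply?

q = 5/7

The agent's strategy Half-effort is strictly dominated by Comply: 2 > 1 and -2 > -4. Eliminate Half-effort.
The agent's mix must leave the inspector indifferent between Inspect and Skip.
  the inspector's payoff from Inspect: q·2 + (1−q)·(-3) = 5q - 3
  the inspector's payoff from Skip: q·4 + (1−q)·(-8) = 12q - 8
  5q - 3 = 12q - 8  ⇒  -7q = -5  ⇒  q = 5/7.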